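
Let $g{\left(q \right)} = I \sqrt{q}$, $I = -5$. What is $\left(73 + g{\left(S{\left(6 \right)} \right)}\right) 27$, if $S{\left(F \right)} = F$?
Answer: $1971 - 135 \sqrt{6} \approx 1640.3$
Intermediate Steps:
$g{\left(q \right)} = - 5 \sqrt{q}$
$\left(73 + g{\left(S{\left(6 \right)} \right)}\right) 27 = \left(73 - 5 \sqrt{6}\right) 27 = 1971 - 135 \sqrt{6}$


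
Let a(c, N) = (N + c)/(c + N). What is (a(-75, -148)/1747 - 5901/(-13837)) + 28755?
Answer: 695111810329/24173239 ≈ 28755.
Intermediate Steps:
a(c, N) = 1 (a(c, N) = (N + c)/(N + c) = 1)
(a(-75, -148)/1747 - 5901/(-13837)) + 28755 = (1/1747 - 5901/(-13837)) + 28755 = (1*(1/1747) - 5901*(-1/13837)) + 28755 = (1/1747 + 5901/13837) + 28755 = 10322884/24173239 + 28755 = 695111810329/24173239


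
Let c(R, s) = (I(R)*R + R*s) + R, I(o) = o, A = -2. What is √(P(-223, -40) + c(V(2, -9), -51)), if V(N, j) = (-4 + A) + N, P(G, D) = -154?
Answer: √62 ≈ 7.8740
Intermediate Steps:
V(N, j) = -6 + N (V(N, j) = (-4 - 2) + N = -6 + N)
c(R, s) = R + R² + R*s (c(R, s) = (R*R + R*s) + R = (R² + R*s) + R = R + R² + R*s)
√(P(-223, -40) + c(V(2, -9), -51)) = √(-154 + (-6 + 2)*(1 + (-6 + 2) - 51)) = √(-154 - 4*(1 - 4 - 51)) = √(-154 - 4*(-54)) = √(-154 + 216) = √62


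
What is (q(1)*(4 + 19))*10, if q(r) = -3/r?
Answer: -690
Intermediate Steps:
(q(1)*(4 + 19))*10 = ((-3/1)*(4 + 19))*10 = (-3*1*23)*10 = -3*23*10 = -69*10 = -690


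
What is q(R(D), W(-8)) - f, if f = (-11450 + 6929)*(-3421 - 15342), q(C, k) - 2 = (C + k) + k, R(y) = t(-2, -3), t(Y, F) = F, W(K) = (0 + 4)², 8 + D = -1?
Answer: -84827492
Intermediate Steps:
D = -9 (D = -8 - 1 = -9)
W(K) = 16 (W(K) = 4² = 16)
R(y) = -3
q(C, k) = 2 + C + 2*k (q(C, k) = 2 + ((C + k) + k) = 2 + (C + 2*k) = 2 + C + 2*k)
f = 84827523 (f = -4521*(-18763) = 84827523)
q(R(D), W(-8)) - f = (2 - 3 + 2*16) - 1*84827523 = (2 - 3 + 32) - 84827523 = 31 - 84827523 = -84827492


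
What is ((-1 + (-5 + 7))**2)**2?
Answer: 1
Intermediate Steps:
((-1 + (-5 + 7))**2)**2 = ((-1 + 2)**2)**2 = (1**2)**2 = 1**2 = 1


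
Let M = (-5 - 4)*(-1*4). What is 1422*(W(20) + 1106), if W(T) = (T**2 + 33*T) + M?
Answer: 3131244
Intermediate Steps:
M = 36 (M = -9*(-4) = 36)
W(T) = 36 + T**2 + 33*T (W(T) = (T**2 + 33*T) + 36 = 36 + T**2 + 33*T)
1422*(W(20) + 1106) = 1422*((36 + 20**2 + 33*20) + 1106) = 1422*((36 + 400 + 660) + 1106) = 1422*(1096 + 1106) = 1422*2202 = 3131244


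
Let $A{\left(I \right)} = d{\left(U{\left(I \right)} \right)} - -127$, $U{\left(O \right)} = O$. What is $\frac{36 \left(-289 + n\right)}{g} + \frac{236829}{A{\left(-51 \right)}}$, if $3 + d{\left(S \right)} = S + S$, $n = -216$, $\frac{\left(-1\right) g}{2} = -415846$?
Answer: $\frac{49242096177}{4574306} \approx 10765.0$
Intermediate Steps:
$g = 831692$ ($g = \left(-2\right) \left(-415846\right) = 831692$)
$d{\left(S \right)} = -3 + 2 S$ ($d{\left(S \right)} = -3 + \left(S + S\right) = -3 + 2 S$)
$A{\left(I \right)} = 124 + 2 I$ ($A{\left(I \right)} = \left(-3 + 2 I\right) - -127 = \left(-3 + 2 I\right) + 127 = 124 + 2 I$)
$\frac{36 \left(-289 + n\right)}{g} + \frac{236829}{A{\left(-51 \right)}} = \frac{36 \left(-289 - 216\right)}{831692} + \frac{236829}{124 + 2 \left(-51\right)} = 36 \left(-505\right) \frac{1}{831692} + \frac{236829}{124 - 102} = \left(-18180\right) \frac{1}{831692} + \frac{236829}{22} = - \frac{4545}{207923} + 236829 \cdot \frac{1}{22} = - \frac{4545}{207923} + \frac{236829}{22} = \frac{49242096177}{4574306}$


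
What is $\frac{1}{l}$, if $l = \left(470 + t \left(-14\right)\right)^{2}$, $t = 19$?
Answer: $\frac{1}{41616} \approx 2.4029 \cdot 10^{-5}$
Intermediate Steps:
$l = 41616$ ($l = \left(470 + 19 \left(-14\right)\right)^{2} = \left(470 - 266\right)^{2} = 204^{2} = 41616$)
$\frac{1}{l} = \frac{1}{41616}$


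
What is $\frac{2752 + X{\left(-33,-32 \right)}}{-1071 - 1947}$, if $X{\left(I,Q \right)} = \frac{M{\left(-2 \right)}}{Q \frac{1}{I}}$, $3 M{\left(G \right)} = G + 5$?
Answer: $- \frac{88097}{96576} \approx -0.9122$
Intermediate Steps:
$M{\left(G \right)} = \frac{5}{3} + \frac{G}{3}$ ($M{\left(G \right)} = \frac{G + 5}{3} = \frac{5 + G}{3} = \frac{5}{3} + \frac{G}{3}$)
$X{\left(I,Q \right)} = \frac{I}{Q}$ ($X{\left(I,Q \right)} = \frac{\frac{5}{3} + \frac{1}{3} \left(-2\right)}{Q \frac{1}{I}} = \left(\frac{5}{3} - \frac{2}{3}\right) \frac{I}{Q} = 1 \frac{I}{Q} = \frac{I}{Q}$)
$\frac{2752 + X{\left(-33,-32 \right)}}{-1071 - 1947} = \frac{2752 - \frac{33}{-32}}{-1071 - 1947} = \frac{2752 - - \frac{33}{32}}{-3018} = \left(2752 + \frac{33}{32}\right) \left(- \frac{1}{3018}\right) = \frac{88097}{32} \left(- \frac{1}{3018}\right) = - \frac{88097}{96576}$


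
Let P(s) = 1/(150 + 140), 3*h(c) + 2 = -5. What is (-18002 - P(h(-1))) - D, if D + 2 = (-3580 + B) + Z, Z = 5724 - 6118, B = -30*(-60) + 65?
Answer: -4608391/290 ≈ -15891.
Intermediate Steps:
h(c) = -7/3 (h(c) = -⅔ + (⅓)*(-5) = -⅔ - 5/3 = -7/3)
P(s) = 1/290
B = 1865 (B = 1800 + 65 = 1865)
Z = -394
D = -2111 (D = -2 + ((-3580 + 1865) - 394) = -2 + (-1715 - 394) = -2 - 2109 = -2111)
(-18002 - P(h(-1))) - D = (-18002 - 1*1/290) - 1*(-2111) = (-18002 - 1/290) + 2111 = -5220581/290 + 2111 = -4608391/290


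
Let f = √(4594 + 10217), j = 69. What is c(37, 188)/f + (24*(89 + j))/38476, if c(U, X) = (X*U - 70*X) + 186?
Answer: 948/9619 - 2006*√14811/4937 ≈ -49.351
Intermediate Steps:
f = √14811 ≈ 121.70
c(U, X) = 186 - 70*X + U*X (c(U, X) = (U*X - 70*X) + 186 = (-70*X + U*X) + 186 = 186 - 70*X + U*X)
c(37, 188)/f + (24*(89 + j))/38476 = (186 - 70*188 + 37*188)/(√14811) + (24*(89 + 69))/38476 = (186 - 13160 + 6956)*(√14811/14811) + (24*158)*(1/38476) = -2006*√14811/4937 + 3792*(1/38476) = -2006*√14811/4937 + 948/9619 = 948/9619 - 2006*√14811/4937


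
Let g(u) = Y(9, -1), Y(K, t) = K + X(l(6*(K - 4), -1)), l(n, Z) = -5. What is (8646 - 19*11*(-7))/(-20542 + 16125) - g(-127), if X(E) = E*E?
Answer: -160287/4417 ≈ -36.289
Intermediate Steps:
X(E) = E²
Y(K, t) = 25 + K (Y(K, t) = K + (-5)² = K + 25 = 25 + K)
g(u) = 34 (g(u) = 25 + 9 = 34)
(8646 - 19*11*(-7))/(-20542 + 16125) - g(-127) = (8646 - 19*11*(-7))/(-20542 + 16125) - 1*34 = (8646 - 209*(-7))/(-4417) - 34 = (8646 + 1463)*(-1/4417) - 34 = 10109*(-1/4417) - 34 = -10109/4417 - 34 = -160287/4417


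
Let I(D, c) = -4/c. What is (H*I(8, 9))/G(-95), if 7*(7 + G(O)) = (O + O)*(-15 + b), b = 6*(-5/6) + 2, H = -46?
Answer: 1288/30339 ≈ 0.042454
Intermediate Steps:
b = -3 (b = 6*(-5*⅙) + 2 = 6*(-⅚) + 2 = -5 + 2 = -3)
G(O) = -7 - 36*O/7 (G(O) = -7 + ((O + O)*(-15 - 3))/7 = -7 + ((2*O)*(-18))/7 = -7 + (-36*O)/7 = -7 - 36*O/7)
(H*I(8, 9))/G(-95) = (-(-184)/9)/(-7 - 36/7*(-95)) = (-(-184)/9)/(-7 + 3420/7) = (-46*(-4/9))/(3371/7) = (184/9)*(7/3371) = 1288/30339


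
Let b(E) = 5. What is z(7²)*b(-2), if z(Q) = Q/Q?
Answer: 5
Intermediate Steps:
z(Q) = 1
z(7²)*b(-2) = 1*5 = 5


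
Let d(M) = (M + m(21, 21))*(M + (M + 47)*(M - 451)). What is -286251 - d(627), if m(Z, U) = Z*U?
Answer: -127646319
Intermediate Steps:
m(Z, U) = U*Z
d(M) = (441 + M)*(M + (-451 + M)*(47 + M)) (d(M) = (M + 21*21)*(M + (M + 47)*(M - 451)) = (M + 441)*(M + (47 + M)*(-451 + M)) = (441 + M)*(M + (-451 + M)*(47 + M)))
-286251 - d(627) = -286251 - (-9347877 + 627**3 - 198920*627 + 38*627**2) = -286251 - (-9347877 + 246491883 - 124722840 + 38*393129) = -286251 - (-9347877 + 246491883 - 124722840 + 14938902) = -286251 - 1*127360068 = -286251 - 127360068 = -127646319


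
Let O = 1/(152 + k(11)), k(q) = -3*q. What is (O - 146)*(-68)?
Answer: 69492/7 ≈ 9927.4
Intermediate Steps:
O = 1/119 (O = 1/(152 - 3*11) = 1/(152 - 33) = 1/119 ≈ 0.0084034)
(O - 146)*(-68) = (1/119 - 146)*(-68) = -17373/119*(-68) = 69492/7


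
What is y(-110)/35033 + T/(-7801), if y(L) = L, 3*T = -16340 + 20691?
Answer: -155002913/819877299 ≈ -0.18906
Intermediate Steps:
T = 4351/3 (T = (-16340 + 20691)/3 = (⅓)*4351 = 4351/3 ≈ 1450.3)
y(-110)/35033 + T/(-7801) = -110/35033 + (4351/3)/(-7801) = -110*1/35033 + (4351/3)*(-1/7801) = -110/35033 - 4351/23403 = -155002913/819877299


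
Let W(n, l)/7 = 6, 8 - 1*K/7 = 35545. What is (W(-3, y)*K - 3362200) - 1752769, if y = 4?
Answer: -15562847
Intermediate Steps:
K = -248759 (K = 56 - 7*35545 = 56 - 248815 = -248759)
W(n, l) = 42 (W(n, l) = 7*6 = 42)
(W(-3, y)*K - 3362200) - 1752769 = (42*(-248759) - 3362200) - 1752769 = (-10447878 - 3362200) - 1752769 = -13810078 - 1752769 = -15562847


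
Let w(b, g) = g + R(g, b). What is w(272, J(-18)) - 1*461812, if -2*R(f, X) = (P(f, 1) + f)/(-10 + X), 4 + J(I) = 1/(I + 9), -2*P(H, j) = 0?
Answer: -2177924743/4716 ≈ -4.6182e+5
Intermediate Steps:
P(H, j) = 0 (P(H, j) = -1/2*0 = 0)
J(I) = -4 + 1/(9 + I) (J(I) = -4 + 1/(I + 9) = -4 + 1/(9 + I))
R(f, X) = -f/(2*(-10 + X)) (R(f, X) = -(0 + f)/(2*(-10 + X)) = -f/(2*(-10 + X)))
w(b, g) = g - g/(-20 + 2*b)
w(272, J(-18)) - 1*461812 = ((-35 - 4*(-18))/(9 - 18))*(-21 + 2*272)/(2*(-10 + 272)) - 1*461812 = (1/2)*((-35 + 72)/(-9))*(-21 + 544)/262 - 461812 = (1/2)*(-1/9*37)*(1/262)*523 - 461812 = (1/2)*(-37/9)*(1/262)*523 - 461812 = -19351/4716 - 461812 = -2177924743/4716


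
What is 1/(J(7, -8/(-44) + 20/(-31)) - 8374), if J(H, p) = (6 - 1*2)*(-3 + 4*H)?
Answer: -1/8274 ≈ -0.00012086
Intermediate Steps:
J(H, p) = -12 + 16*H (J(H, p) = (6 - 2)*(-3 + 4*H) = 4*(-3 + 4*H) = -12 + 16*H)
1/(J(7, -8/(-44) + 20/(-31)) - 8374) = 1/((-12 + 16*7) - 8374) = 1/((-12 + 112) - 8374) = 1/(100 - 8374) = 1/(-8274) = -1/8274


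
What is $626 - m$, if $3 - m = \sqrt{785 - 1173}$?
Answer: $623 + 2 i \sqrt{97} \approx 623.0 + 19.698 i$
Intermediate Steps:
$m = 3 - 2 i \sqrt{97}$ ($m = 3 - \sqrt{785 - 1173} = 3 - \sqrt{-388} = 3 - 2 i \sqrt{97} \approx 3.0 - 19.698 i$)
$626 - m = 626 - \left(3 - 2 i \sqrt{97}\right) = 623 + 2 i \sqrt{97}$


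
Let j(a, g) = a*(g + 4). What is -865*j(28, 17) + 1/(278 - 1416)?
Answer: -578809561/1138 ≈ -5.0862e+5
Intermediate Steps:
j(a, g) = a*(4 + g)
-865*j(28, 17) + 1/(278 - 1416) = -24220*(4 + 17) + 1/(278 - 1416) = -24220*21 + 1/(-1138) = -865*588 - 1/1138 = -508620 - 1/1138 = -578809561/1138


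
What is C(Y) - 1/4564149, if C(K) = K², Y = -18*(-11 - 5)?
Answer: 378568774655/4564149 ≈ 82944.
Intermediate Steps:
Y = 288 (Y = -18*(-16) = 288)
C(Y) - 1/4564149 = 288² - 1/4564149 = 82944 - 1*1/4564149 = 82944 - 1/4564149 = 378568774655/4564149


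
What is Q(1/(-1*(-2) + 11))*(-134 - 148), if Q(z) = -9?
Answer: 2538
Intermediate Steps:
Q(1/(-1*(-2) + 11))*(-134 - 148) = -9*(-134 - 148) = -9*(-282) = 2538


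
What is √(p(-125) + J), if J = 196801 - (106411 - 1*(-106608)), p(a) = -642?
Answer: 2*I*√4215 ≈ 129.85*I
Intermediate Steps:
J = -16218 (J = 196801 - (106411 + 106608) = 196801 - 1*213019 = 196801 - 213019 = -16218)
√(p(-125) + J) = √(-642 - 16218) = √(-16860) = 2*I*√4215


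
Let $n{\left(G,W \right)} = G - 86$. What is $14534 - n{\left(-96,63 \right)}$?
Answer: $14716$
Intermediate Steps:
$n{\left(G,W \right)} = -86 + G$
$14534 - n{\left(-96,63 \right)} = 14534 - \left(-86 - 96\right) = 14534 - -182 = 14534 + 182 = 14716$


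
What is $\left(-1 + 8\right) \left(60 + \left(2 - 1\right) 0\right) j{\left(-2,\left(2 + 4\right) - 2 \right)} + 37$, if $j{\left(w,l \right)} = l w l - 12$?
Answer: $-18443$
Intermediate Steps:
$j{\left(w,l \right)} = -12 + w l^{2}$ ($j{\left(w,l \right)} = w l^{2} - 12 = -12 + w l^{2}$)
$\left(-1 + 8\right) \left(60 + \left(2 - 1\right) 0\right) j{\left(-2,\left(2 + 4\right) - 2 \right)} + 37 = \left(-1 + 8\right) \left(60 + \left(2 - 1\right) 0\right) \left(-12 - 2 \left(\left(2 + 4\right) - 2\right)^{2}\right) + 37 = 7 \left(60 + 1 \cdot 0\right) \left(-12 - 2 \left(6 + \left(-3 + 1\right)\right)^{2}\right) + 37 = 7 \left(60 + 0\right) \left(-12 - 2 \left(6 - 2\right)^{2}\right) + 37 = 7 \cdot 60 \left(-12 - 2 \cdot 4^{2}\right) + 37 = 420 \left(-12 - 32\right) + 37 = 420 \left(-44\right) + 37 = -18480 + 37 = -18443$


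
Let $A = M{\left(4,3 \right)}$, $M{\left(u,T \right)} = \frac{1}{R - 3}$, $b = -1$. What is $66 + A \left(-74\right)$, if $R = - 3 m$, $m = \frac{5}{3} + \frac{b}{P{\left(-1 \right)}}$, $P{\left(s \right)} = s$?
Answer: $\frac{800}{11} \approx 72.727$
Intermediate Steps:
$m = \frac{8}{3}$ ($m = \frac{5}{3} - \frac{1}{-1} = 5 \cdot \frac{1}{3} - -1 = \frac{5}{3} + 1 = \frac{8}{3} \approx 2.6667$)
$R = -8$ ($R = \left(-3\right) \frac{8}{3} = -8$)
$M{\left(u,T \right)} = - \frac{1}{11}$ ($M{\left(u,T \right)} = \frac{1}{-8 - 3} = \frac{1}{-11} = - \frac{1}{11}$)
$A = - \frac{1}{11} \approx -0.090909$
$66 + A \left(-74\right) = 66 - - \frac{74}{11} = 66 + \frac{74}{11} = \frac{800}{11}$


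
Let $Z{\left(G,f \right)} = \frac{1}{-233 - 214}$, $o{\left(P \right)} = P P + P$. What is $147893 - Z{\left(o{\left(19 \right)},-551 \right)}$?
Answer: $\frac{66108172}{447} \approx 1.4789 \cdot 10^{5}$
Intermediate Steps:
$o{\left(P \right)} = P + P^{2}$ ($o{\left(P \right)} = P^{2} + P = P + P^{2}$)
$Z{\left(G,f \right)} = - \frac{1}{447}$ ($Z{\left(G,f \right)} = \frac{1}{-447} = - \frac{1}{447}$)
$147893 - Z{\left(o{\left(19 \right)},-551 \right)} = 147893 - - \frac{1}{447} = 147893 + \frac{1}{447} = \frac{66108172}{447}$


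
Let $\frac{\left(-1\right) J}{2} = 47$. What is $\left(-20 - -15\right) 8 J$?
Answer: $3760$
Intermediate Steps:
$J = -94$ ($J = \left(-2\right) 47 = -94$)
$\left(-20 - -15\right) 8 J = \left(-20 - -15\right) 8 \left(-94\right) = \left(-20 + 15\right) 8 \left(-94\right) = \left(-5\right) 8 \left(-94\right) = \left(-40\right) \left(-94\right) = 3760$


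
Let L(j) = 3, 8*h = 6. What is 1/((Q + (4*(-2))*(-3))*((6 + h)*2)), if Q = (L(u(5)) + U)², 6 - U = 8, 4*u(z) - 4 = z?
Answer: 2/675 ≈ 0.0029630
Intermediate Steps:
h = ¾ (h = (⅛)*6 = ¾ ≈ 0.75000)
u(z) = 1 + z/4
U = -2 (U = 6 - 1*8 = 6 - 8 = -2)
Q = 1 (Q = (3 - 2)² = 1² = 1)
1/((Q + (4*(-2))*(-3))*((6 + h)*2)) = 1/((1 + (4*(-2))*(-3))*((6 + ¾)*2)) = 1/((1 - 8*(-3))*((27/4)*2)) = 1/((1 + 24)*(27/2)) = 1/(25*(27/2)) = 1/(675/2) = 2/675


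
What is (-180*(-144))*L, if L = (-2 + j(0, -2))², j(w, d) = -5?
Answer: 1270080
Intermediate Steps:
L = 49 (L = (-2 - 5)² = (-7)² = 49)
(-180*(-144))*L = -180*(-144)*49 = 25920*49 = 1270080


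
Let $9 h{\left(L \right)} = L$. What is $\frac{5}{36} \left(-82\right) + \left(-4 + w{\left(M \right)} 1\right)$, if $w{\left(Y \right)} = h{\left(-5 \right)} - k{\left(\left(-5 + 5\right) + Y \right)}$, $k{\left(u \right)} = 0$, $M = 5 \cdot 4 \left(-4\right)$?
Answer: $- \frac{287}{18} \approx -15.944$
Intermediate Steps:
$M = -80$ ($M = 20 \left(-4\right) = -80$)
$h{\left(L \right)} = \frac{L}{9}$
$w{\left(Y \right)} = - \frac{5}{9}$ ($w{\left(Y \right)} = \frac{1}{9} \left(-5\right) - 0 = - \frac{5}{9} + 0 = - \frac{5}{9}$)
$\frac{5}{36} \left(-82\right) + \left(-4 + w{\left(M \right)} 1\right) = \frac{5}{36} \left(-82\right) - \frac{41}{9} = - \frac{205}{18} - \frac{41}{9} = - \frac{287}{18}$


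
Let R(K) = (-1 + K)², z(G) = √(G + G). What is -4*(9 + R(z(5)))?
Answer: -80 + 8*√10 ≈ -54.702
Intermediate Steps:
z(G) = √2*√G (z(G) = √(2*G) = √2*√G)
-4*(9 + R(z(5))) = -4*(9 + (-1 + √2*√5)²) = -4*(9 + (-1 + √10)²) = -36 - 4*(-1 + √10)²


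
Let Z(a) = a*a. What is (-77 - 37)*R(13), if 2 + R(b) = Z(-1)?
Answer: 114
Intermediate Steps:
Z(a) = a²
R(b) = -1 (R(b) = -2 + (-1)² = -2 + 1 = -1)
(-77 - 37)*R(13) = (-77 - 37)*(-1) = -114*(-1) = 114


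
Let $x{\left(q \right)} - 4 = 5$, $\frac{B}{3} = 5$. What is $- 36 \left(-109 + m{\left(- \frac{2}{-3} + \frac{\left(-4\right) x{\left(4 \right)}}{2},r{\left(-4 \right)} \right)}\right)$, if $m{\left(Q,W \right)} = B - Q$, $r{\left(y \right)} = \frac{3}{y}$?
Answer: $2760$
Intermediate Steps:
$B = 15$ ($B = 3 \cdot 5 = 15$)
$x{\left(q \right)} = 9$ ($x{\left(q \right)} = 4 + 5 = 9$)
$m{\left(Q,W \right)} = 15 - Q$
$- 36 \left(-109 + m{\left(- \frac{2}{-3} + \frac{\left(-4\right) x{\left(4 \right)}}{2},r{\left(-4 \right)} \right)}\right) = - 36 \left(-109 - \left(-15 + \frac{2}{3} + \frac{\left(-4\right) 9}{2}\right)\right) = - 36 \left(-109 - \left(-15 - 18 + \frac{2}{3}\right)\right) = - 36 \left(-109 + \left(15 - \left(\frac{2}{3} - 18\right)\right)\right) = - 36 \left(-109 + \left(15 - - \frac{52}{3}\right)\right) = - 36 \left(-109 + \left(15 + \frac{52}{3}\right)\right) = - 36 \left(-109 + \frac{97}{3}\right) = \left(-36\right) \left(- \frac{230}{3}\right) = 2760$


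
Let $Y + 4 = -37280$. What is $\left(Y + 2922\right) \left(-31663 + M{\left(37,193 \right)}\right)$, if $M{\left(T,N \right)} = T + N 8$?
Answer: $1033677684$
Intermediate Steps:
$M{\left(T,N \right)} = T + 8 N$
$Y = -37284$ ($Y = -4 - 37280 = -37284$)
$\left(Y + 2922\right) \left(-31663 + M{\left(37,193 \right)}\right) = \left(-37284 + 2922\right) \left(-31663 + \left(37 + 8 \cdot 193\right)\right) = - 34362 \left(-31663 + \left(37 + 1544\right)\right) = - 34362 \left(-31663 + 1581\right) = \left(-34362\right) \left(-30082\right) = 1033677684$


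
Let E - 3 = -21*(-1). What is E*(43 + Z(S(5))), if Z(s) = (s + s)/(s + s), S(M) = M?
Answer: 1056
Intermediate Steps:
E = 24 (E = 3 - 21*(-1) = 3 + 21 = 24)
Z(s) = 1 (Z(s) = (2*s)/((2*s)) = (2*s)*(1/(2*s)) = 1)
E*(43 + Z(S(5))) = 24*(43 + 1) = 24*44 = 1056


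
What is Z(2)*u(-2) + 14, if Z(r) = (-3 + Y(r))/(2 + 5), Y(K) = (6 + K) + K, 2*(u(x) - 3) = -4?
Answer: 15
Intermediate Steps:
u(x) = 1 (u(x) = 3 + (½)*(-4) = 3 - 2 = 1)
Y(K) = 6 + 2*K
Z(r) = 3/7 + 2*r/7 (Z(r) = (-3 + (6 + 2*r))/(2 + 5) = (3 + 2*r)/7 = (3 + 2*r)*(⅐) = 3/7 + 2*r/7)
Z(2)*u(-2) + 14 = (3/7 + (2/7)*2)*1 + 14 = (3/7 + 4/7)*1 + 14 = 1*1 + 14 = 1 + 14 = 15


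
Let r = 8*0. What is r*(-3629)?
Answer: 0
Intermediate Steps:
r = 0
r*(-3629) = 0*(-3629) = 0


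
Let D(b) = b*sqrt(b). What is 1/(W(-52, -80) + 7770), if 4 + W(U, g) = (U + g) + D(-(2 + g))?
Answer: 3817/28901702 - 39*sqrt(78)/28901702 ≈ 0.00012015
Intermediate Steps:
D(b) = b**(3/2)
W(U, g) = -4 + U + g + (-2 - g)**(3/2) (W(U, g) = -4 + ((U + g) + (-(2 + g))**(3/2)) = -4 + ((U + g) + (-2 - g)**(3/2)) = -4 + (U + g + (-2 - g)**(3/2)) = -4 + U + g + (-2 - g)**(3/2))
1/(W(-52, -80) + 7770) = 1/((-4 - 52 - 80 + (-2 - 1*(-80))**(3/2)) + 7770) = 1/((-4 - 52 - 80 + (-2 + 80)**(3/2)) + 7770) = 1/((-4 - 52 - 80 + 78**(3/2)) + 7770) = 1/((-4 - 52 - 80 + 78*sqrt(78)) + 7770) = 1/((-136 + 78*sqrt(78)) + 7770) = 1/(7634 + 78*sqrt(78))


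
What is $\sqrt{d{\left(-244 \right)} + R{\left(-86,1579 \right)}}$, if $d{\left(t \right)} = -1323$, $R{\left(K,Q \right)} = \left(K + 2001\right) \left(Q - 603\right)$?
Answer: $\sqrt{1867717} \approx 1366.6$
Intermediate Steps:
$R{\left(K,Q \right)} = \left(-603 + Q\right) \left(2001 + K\right)$ ($R{\left(K,Q \right)} = \left(2001 + K\right) \left(-603 + Q\right) = \left(-603 + Q\right) \left(2001 + K\right)$)
$\sqrt{d{\left(-244 \right)} + R{\left(-86,1579 \right)}} = \sqrt{-1323 - -1869040} = \sqrt{-1323 + \left(-1206603 + 51858 + 3159579 - 135794\right)} = \sqrt{-1323 + 1869040} = \sqrt{1867717}$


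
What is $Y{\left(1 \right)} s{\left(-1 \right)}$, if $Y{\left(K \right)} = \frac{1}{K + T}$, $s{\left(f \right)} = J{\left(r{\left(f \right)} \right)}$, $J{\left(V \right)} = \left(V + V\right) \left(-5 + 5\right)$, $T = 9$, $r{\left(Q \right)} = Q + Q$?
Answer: $0$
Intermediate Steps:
$r{\left(Q \right)} = 2 Q$
$J{\left(V \right)} = 0$ ($J{\left(V \right)} = 2 V 0 = 0$)
$s{\left(f \right)} = 0$
$Y{\left(K \right)} = \frac{1}{9 + K}$ ($Y{\left(K \right)} = \frac{1}{K + 9} = \frac{1}{9 + K}$)
$Y{\left(1 \right)} s{\left(-1 \right)} = \frac{1}{9 + 1} \cdot 0 = \frac{1}{10} \cdot 0 = 0$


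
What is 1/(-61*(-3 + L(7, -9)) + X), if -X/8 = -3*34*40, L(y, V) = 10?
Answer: 1/32213 ≈ 3.1043e-5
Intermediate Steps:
X = 32640 (X = -8*(-3*34)*40 = -(-816)*40 = -8*(-4080) = 32640)
1/(-61*(-3 + L(7, -9)) + X) = 1/(-61*(-3 + 10) + 32640) = 1/(-61*7 + 32640) = 1/(-427 + 32640) = 1/32213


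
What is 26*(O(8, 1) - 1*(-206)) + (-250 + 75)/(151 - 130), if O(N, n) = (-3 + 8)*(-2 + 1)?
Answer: 15653/3 ≈ 5217.7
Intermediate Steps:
O(N, n) = -5 (O(N, n) = 5*(-1) = -5)
26*(O(8, 1) - 1*(-206)) + (-250 + 75)/(151 - 130) = 26*(-5 - 1*(-206)) + (-250 + 75)/(151 - 130) = 26*(-5 + 206) - 175/21 = 26*201 - 175*1/21 = 5226 - 25/3 = 15653/3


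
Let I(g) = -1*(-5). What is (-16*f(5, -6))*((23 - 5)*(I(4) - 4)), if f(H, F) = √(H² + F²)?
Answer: -288*√61 ≈ -2249.4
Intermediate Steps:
I(g) = 5
f(H, F) = √(F² + H²)
(-16*f(5, -6))*((23 - 5)*(I(4) - 4)) = (-16*√((-6)² + 5²))*((23 - 5)*(5 - 4)) = (-16*√(36 + 25))*(18*1) = -16*√61*18 = -288*√61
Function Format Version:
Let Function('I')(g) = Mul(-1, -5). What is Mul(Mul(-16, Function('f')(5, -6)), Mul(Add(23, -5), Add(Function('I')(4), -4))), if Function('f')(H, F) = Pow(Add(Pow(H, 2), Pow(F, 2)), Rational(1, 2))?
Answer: Mul(-288, Pow(61, Rational(1, 2))) ≈ -2249.4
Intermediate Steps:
Function('I')(g) = 5
Function('f')(H, F) = Pow(Add(Pow(F, 2), Pow(H, 2)), Rational(1, 2))
Mul(Mul(-16, Function('f')(5, -6)), Mul(Add(23, -5), Add(Function('I')(4), -4))) = Mul(Mul(-16, Pow(Add(Pow(-6, 2), Pow(5, 2)), Rational(1, 2))), Mul(Add(23, -5), Add(5, -4))) = Mul(Mul(-16, Pow(Add(36, 25), Rational(1, 2))), Mul(18, 1)) = Mul(Mul(-16, Pow(61, Rational(1, 2))), 18) = Mul(-288, Pow(61, Rational(1, 2)))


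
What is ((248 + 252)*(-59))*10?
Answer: -295000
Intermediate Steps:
((248 + 252)*(-59))*10 = (500*(-59))*10 = -29500*10 = -295000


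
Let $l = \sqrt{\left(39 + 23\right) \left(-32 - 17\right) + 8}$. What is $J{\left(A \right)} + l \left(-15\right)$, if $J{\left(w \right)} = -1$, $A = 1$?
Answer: $-1 - 15 i \sqrt{3030} \approx -1.0 - 825.68 i$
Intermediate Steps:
$l = i \sqrt{3030}$ ($l = \sqrt{62 \left(-49\right) + 8} = \sqrt{-3038 + 8} = \sqrt{-3030} = i \sqrt{3030} \approx 55.045 i$)
$J{\left(A \right)} + l \left(-15\right) = -1 + i \sqrt{3030} \left(-15\right) = -1 - 15 i \sqrt{3030}$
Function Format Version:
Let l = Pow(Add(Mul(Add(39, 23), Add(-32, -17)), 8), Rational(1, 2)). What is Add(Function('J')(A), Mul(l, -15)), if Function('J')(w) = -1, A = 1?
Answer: Add(-1, Mul(-15, I, Pow(3030, Rational(1, 2)))) ≈ Add(-1.0000, Mul(-825.68, I))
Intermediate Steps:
l = Mul(I, Pow(3030, Rational(1, 2))) (l = Pow(Add(Mul(62, -49), 8), Rational(1, 2)) = Pow(Add(-3038, 8), Rational(1, 2)) = Pow(-3030, Rational(1, 2)) = Mul(I, Pow(3030, Rational(1, 2))) ≈ Mul(55.045, I))
Add(Function('J')(A), Mul(l, -15)) = Add(-1, Mul(Mul(I, Pow(3030, Rational(1, 2))), -15)) = Add(-1, Mul(-15, I, Pow(3030, Rational(1, 2))))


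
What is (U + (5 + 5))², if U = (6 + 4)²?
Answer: 12100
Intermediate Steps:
U = 100 (U = 10² = 100)
(U + (5 + 5))² = (100 + (5 + 5))² = (100 + 10)² = 110² = 12100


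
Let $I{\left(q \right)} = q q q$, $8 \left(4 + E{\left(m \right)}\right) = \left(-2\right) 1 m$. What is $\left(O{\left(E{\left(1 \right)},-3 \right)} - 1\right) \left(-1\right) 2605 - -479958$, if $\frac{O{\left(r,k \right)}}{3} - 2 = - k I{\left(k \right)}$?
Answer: $1099948$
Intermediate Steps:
$E{\left(m \right)} = -4 - \frac{m}{4}$ ($E{\left(m \right)} = -4 + \frac{\left(-2\right) 1 m}{8} = -4 + \frac{\left(-2\right) m}{8} = -4 - \frac{m}{4}$)
$I{\left(q \right)} = q^{3}$ ($I{\left(q \right)} = q^{2} q = q^{3}$)
$O{\left(r,k \right)} = 6 - 3 k^{4}$ ($O{\left(r,k \right)} = 6 + 3 - k k^{3} = 6 + 3 \left(- k^{4}\right) = 6 - 3 k^{4}$)
$\left(O{\left(E{\left(1 \right)},-3 \right)} - 1\right) \left(-1\right) 2605 - -479958 = \left(\left(6 - 3 \left(-3\right)^{4}\right) - 1\right) \left(-1\right) 2605 - -479958 = \left(\left(6 - 243\right) - 1\right) \left(-1\right) 2605 + 479958 = \left(-237 - 1\right) \left(-1\right) 2605 + 479958 = \left(-238\right) \left(-1\right) 2605 + 479958 = 238 \cdot 2605 + 479958 = 619990 + 479958 = 1099948$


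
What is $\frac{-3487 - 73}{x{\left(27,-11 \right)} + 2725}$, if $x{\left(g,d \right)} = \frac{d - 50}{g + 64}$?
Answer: $- \frac{161980}{123957} \approx -1.3067$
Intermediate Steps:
$x{\left(g,d \right)} = \frac{-50 + d}{64 + g}$
$\frac{-3487 - 73}{x{\left(27,-11 \right)} + 2725} = \frac{-3487 - 73}{\frac{-50 - 11}{64 + 27} + 2725} = - \frac{3560}{\frac{1}{91} \left(-61\right) + 2725} = - \frac{3560}{- \frac{61}{91} + 2725} = - \frac{3560}{\frac{247914}{91}} = \left(-3560\right) \frac{91}{247914} = - \frac{161980}{123957}$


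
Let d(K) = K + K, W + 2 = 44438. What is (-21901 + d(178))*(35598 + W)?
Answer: -1724332530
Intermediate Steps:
W = 44436 (W = -2 + 44438 = 44436)
d(K) = 2*K
(-21901 + d(178))*(35598 + W) = (-21901 + 2*178)*(35598 + 44436) = (-21901 + 356)*80034 = -21545*80034 = -1724332530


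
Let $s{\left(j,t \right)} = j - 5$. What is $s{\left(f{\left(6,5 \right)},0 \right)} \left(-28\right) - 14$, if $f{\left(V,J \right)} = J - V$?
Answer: $154$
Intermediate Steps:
$s{\left(j,t \right)} = -5 + j$
$s{\left(f{\left(6,5 \right)},0 \right)} \left(-28\right) - 14 = \left(-5 + \left(5 - 6\right)\right) \left(-28\right) - 14 = \left(-5 - 1\right) \left(-28\right) - 14 = \left(-6\right) \left(-28\right) - 14 = 168 - 14 = 154$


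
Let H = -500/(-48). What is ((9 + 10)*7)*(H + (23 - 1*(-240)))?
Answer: 436373/12 ≈ 36364.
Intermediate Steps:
H = 125/12 (H = -500*(-1/48) = 125/12 ≈ 10.417)
((9 + 10)*7)*(H + (23 - 1*(-240))) = ((9 + 10)*7)*(125/12 + (23 - 1*(-240))) = (19*7)*(125/12 + (23 + 240)) = 133*(125/12 + 263) = 133*(3281/12) = 436373/12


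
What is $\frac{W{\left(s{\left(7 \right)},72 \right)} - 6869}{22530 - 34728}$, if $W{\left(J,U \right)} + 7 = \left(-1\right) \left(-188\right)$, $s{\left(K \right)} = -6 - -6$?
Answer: $\frac{176}{321} \approx 0.54829$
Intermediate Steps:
$s{\left(K \right)} = 0$ ($s{\left(K \right)} = -6 + 6 = 0$)
$W{\left(J,U \right)} = 181$ ($W{\left(J,U \right)} = -7 - -188 = -7 + 188 = 181$)
$\frac{W{\left(s{\left(7 \right)},72 \right)} - 6869}{22530 - 34728} = \frac{181 - 6869}{22530 - 34728} = - \frac{6688}{-12198} = \left(-6688\right) \left(- \frac{1}{12198}\right) = \frac{176}{321}$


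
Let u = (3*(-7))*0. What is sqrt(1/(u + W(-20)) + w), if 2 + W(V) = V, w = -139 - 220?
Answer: I*sqrt(173778)/22 ≈ 18.948*I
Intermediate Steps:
w = -359
W(V) = -2 + V
u = 0 (u = -21*0 = 0)
sqrt(1/(u + W(-20)) + w) = sqrt(1/(0 + (-2 - 20)) - 359) = sqrt(1/(0 - 22) - 359) = sqrt(1/(-22) - 359) = sqrt(-1/22 - 359) = sqrt(-7899/22) = I*sqrt(173778)/22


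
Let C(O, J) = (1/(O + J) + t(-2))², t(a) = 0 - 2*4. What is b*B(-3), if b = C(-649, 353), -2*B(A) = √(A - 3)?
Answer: -5612161*I*√6/175232 ≈ -78.45*I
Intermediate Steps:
t(a) = -8 (t(a) = 0 - 8 = -8)
C(O, J) = (-8 + 1/(J + O))² (C(O, J) = (1/(O + J) - 8)² = (1/(J + O) - 8)² = (-8 + 1/(J + O))²)
B(A) = -√(-3 + A)/2 (B(A) = -√(A - 3)/2 = -√(-3 + A)/2)
b = 5612161/87616 (b = (1 - 8*353 - 8*(-649))²/(353 - 649)² = (1 - 2824 + 5192)²/(-296)² = (1/87616)*2369² = (1/87616)*5612161 = 5612161/87616 ≈ 64.054)
b*B(-3) = 5612161*(-√(-3 - 3)/2)/87616 = 5612161*(-I*√6/2)/87616 = -5612161*I*√6/175232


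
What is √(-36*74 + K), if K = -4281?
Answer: I*√6945 ≈ 83.337*I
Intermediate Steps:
√(-36*74 + K) = √(-36*74 - 4281) = √(-2664 - 4281) = √(-6945) = I*√6945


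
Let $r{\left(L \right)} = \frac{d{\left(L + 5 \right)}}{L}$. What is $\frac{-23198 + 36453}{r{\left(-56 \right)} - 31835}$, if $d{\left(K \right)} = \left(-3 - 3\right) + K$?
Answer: $- \frac{742280}{1782703} \approx -0.41638$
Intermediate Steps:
$d{\left(K \right)} = -6 + K$
$r{\left(L \right)} = \frac{-1 + L}{L}$ ($r{\left(L \right)} = \frac{-6 + \left(L + 5\right)}{L} = \frac{-6 + \left(5 + L\right)}{L} = \frac{-1 + L}{L}$)
$\frac{-23198 + 36453}{r{\left(-56 \right)} - 31835} = \frac{-23198 + 36453}{\frac{-1 - 56}{-56} - 31835} = \frac{13255}{\left(- \frac{1}{56}\right) \left(-57\right) - 31835} = \frac{13255}{\frac{57}{56} - 31835} = \frac{13255}{- \frac{1782703}{56}} = 13255 \left(- \frac{56}{1782703}\right) = - \frac{742280}{1782703}$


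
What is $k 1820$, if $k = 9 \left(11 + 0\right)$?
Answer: $180180$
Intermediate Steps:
$k = 99$ ($k = 9 \cdot 11 = 99$)
$k 1820 = 99 \cdot 1820 = 180180$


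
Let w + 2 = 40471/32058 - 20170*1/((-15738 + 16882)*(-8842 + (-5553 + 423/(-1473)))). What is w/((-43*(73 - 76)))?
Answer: -3670642167085/643058733403944 ≈ -0.0057081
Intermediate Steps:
w = -3670642167085/4984951421736 (w = -2 + (40471/32058 - 20170*1/((-15738 + 16882)*(-8842 + (-5553 + 423/(-1473))))) = -2 + (40471*(1/32058) - 20170*1/(1144*(-8842 + (-5553 + 423*(-1/1473))))) = -2 + (40471/32058 - 20170*1/(1144*(-8842 + (-5553 - 141/491)))) = -2 + (40471/32058 - 20170*1/(1144*(-8842 - 2726664/491))) = -2 + (40471/32058 - 20170/(1144*(-7068086/491))) = -2 + (40471/32058 - 20170/(-8085890384/491)) = -2 + (40471/32058 - 20170*(-491/8085890384)) = -2 + (40471/32058 + 4951735/4042945192) = -2 + 6299260676387/4984951421736 = -3670642167085/4984951421736 ≈ -0.73634)
w/((-43*(73 - 76))) = -3670642167085*(-1/(43*(73 - 76)))/4984951421736 = -3670642167085/(4984951421736*((-43*(-3)))) = -3670642167085/4984951421736/129 = -3670642167085/4984951421736*1/129 = -3670642167085/643058733403944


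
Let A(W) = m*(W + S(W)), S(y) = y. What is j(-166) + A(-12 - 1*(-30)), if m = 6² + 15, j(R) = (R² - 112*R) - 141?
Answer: 47843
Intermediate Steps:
j(R) = -141 + R² - 112*R
m = 51 (m = 36 + 15 = 51)
A(W) = 102*W (A(W) = 51*(W + W) = 51*(2*W) = 102*W)
j(-166) + A(-12 - 1*(-30)) = (-141 + (-166)² - 112*(-166)) + 102*(-12 - 1*(-30)) = (-141 + 27556 + 18592) + 102*(-12 + 30) = 46007 + 102*18 = 46007 + 1836 = 47843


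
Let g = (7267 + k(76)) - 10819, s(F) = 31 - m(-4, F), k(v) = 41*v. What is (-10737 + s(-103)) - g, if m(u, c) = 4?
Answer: -10274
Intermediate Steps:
s(F) = 27 (s(F) = 31 - 1*4 = 31 - 4 = 27)
g = -436 (g = (7267 + 41*76) - 10819 = (7267 + 3116) - 10819 = 10383 - 10819 = -436)
(-10737 + s(-103)) - g = (-10737 + 27) - 1*(-436) = -10710 + 436 = -10274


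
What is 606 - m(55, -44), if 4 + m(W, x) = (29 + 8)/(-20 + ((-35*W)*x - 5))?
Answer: 51651713/84675 ≈ 610.00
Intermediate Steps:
m(W, x) = -4 + 37/(-25 - 35*W*x) (m(W, x) = -4 + (29 + 8)/(-20 + ((-35*W)*x - 5)) = -4 + 37/(-20 + (-35*W*x - 5)) = -4 + 37/(-20 + (-5 - 35*W*x)) = -4 + 37/(-25 - 35*W*x))
606 - m(55, -44) = 606 - (-137 - 140*55*(-44))/(5*(5 + 7*55*(-44))) = 606 - (-137 + 338800)/(5*(5 - 16940)) = 606 - 338663/(5*(-16935)) = 606 - (-1)*338663/(5*16935) = 606 - 1*(-338663/84675) = 606 + 338663/84675 = 51651713/84675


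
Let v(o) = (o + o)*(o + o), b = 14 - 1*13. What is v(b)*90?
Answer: 360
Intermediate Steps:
b = 1 (b = 14 - 13 = 1)
v(o) = 4*o**2 (v(o) = (2*o)*(2*o) = 4*o**2)
v(b)*90 = (4*1**2)*90 = (4*1)*90 = 4*90 = 360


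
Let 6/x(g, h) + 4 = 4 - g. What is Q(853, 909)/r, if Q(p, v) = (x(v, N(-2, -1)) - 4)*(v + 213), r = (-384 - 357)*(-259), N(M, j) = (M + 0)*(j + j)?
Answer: -454036/19383819 ≈ -0.023423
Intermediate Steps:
N(M, j) = 2*M*j (N(M, j) = M*(2*j) = 2*M*j)
r = 191919 (r = -741*(-259) = 191919)
x(g, h) = -6/g (x(g, h) = 6/(-4 + (4 - g)) = 6/((-g)) = 6*(-1/g) = -6/g)
Q(p, v) = (-4 - 6/v)*(213 + v) (Q(p, v) = (-6/v - 4)*(v + 213) = (-4 - 6/v)*(213 + v))
Q(853, 909)/r = (-858 - 1278/909 - 4*909)/191919 = (-858 - 1278*1/909 - 3636)*(1/191919) = (-858 - 142/101 - 3636)*(1/191919) = -454036/101*1/191919 = -454036/19383819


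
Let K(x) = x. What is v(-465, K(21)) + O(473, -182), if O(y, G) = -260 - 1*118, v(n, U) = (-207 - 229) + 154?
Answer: -660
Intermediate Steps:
v(n, U) = -282 (v(n, U) = -436 + 154 = -282)
O(y, G) = -378 (O(y, G) = -260 - 118 = -378)
v(-465, K(21)) + O(473, -182) = -282 - 378 = -660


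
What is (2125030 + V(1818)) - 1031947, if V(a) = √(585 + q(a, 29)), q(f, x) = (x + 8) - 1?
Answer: 1093083 + 3*√69 ≈ 1.0931e+6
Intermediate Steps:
q(f, x) = 7 + x (q(f, x) = (8 + x) - 1 = 7 + x)
V(a) = 3*√69 (V(a) = √(585 + (7 + 29)) = √(585 + 36) = √621 = 3*√69)
(2125030 + V(1818)) - 1031947 = (2125030 + 3*√69) - 1031947 = 1093083 + 3*√69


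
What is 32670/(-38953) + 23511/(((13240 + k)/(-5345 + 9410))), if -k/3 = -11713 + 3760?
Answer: 3721612466565/1445117347 ≈ 2575.3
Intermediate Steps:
k = 23859 (k = -3*(-11713 + 3760) = -3*(-7953) = 23859)
32670/(-38953) + 23511/(((13240 + k)/(-5345 + 9410))) = 32670/(-38953) + 23511/(((13240 + 23859)/(-5345 + 9410))) = 32670*(-1/38953) + 23511/((37099/4065)) = -32670/38953 + 23511/((37099*(1/4065))) = -32670/38953 + 23511/(37099/4065) = -32670/38953 + 23511*(4065/37099) = -32670/38953 + 95572215/37099 = 3721612466565/1445117347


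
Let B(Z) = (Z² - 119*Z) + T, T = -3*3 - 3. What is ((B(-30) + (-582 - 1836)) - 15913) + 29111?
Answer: 15238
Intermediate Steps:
T = -12 (T = -9 - 3 = -12)
B(Z) = -12 + Z² - 119*Z (B(Z) = (Z² - 119*Z) - 12 = -12 + Z² - 119*Z)
((B(-30) + (-582 - 1836)) - 15913) + 29111 = (((-12 + (-30)² - 119*(-30)) + (-582 - 1836)) - 15913) + 29111 = (((-12 + 900 + 3570) - 2418) - 15913) + 29111 = ((4458 - 2418) - 15913) + 29111 = (2040 - 15913) + 29111 = -13873 + 29111 = 15238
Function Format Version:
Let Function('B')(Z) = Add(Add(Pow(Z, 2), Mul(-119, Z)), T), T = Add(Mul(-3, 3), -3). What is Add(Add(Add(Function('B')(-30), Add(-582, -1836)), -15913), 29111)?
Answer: 15238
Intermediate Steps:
T = -12 (T = Add(-9, -3) = -12)
Function('B')(Z) = Add(-12, Pow(Z, 2), Mul(-119, Z)) (Function('B')(Z) = Add(Add(Pow(Z, 2), Mul(-119, Z)), -12) = Add(-12, Pow(Z, 2), Mul(-119, Z)))
Add(Add(Add(Function('B')(-30), Add(-582, -1836)), -15913), 29111) = Add(Add(Add(Add(-12, Pow(-30, 2), Mul(-119, -30)), Add(-582, -1836)), -15913), 29111) = Add(Add(Add(Add(-12, 900, 3570), -2418), -15913), 29111) = Add(Add(Add(4458, -2418), -15913), 29111) = Add(Add(2040, -15913), 29111) = Add(-13873, 29111) = 15238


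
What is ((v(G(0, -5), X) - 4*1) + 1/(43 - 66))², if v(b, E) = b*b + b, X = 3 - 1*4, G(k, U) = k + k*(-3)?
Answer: 8649/529 ≈ 16.350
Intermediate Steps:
G(k, U) = -2*k (G(k, U) = k - 3*k = -2*k)
X = -1 (X = 3 - 4 = -1)
v(b, E) = b + b² (v(b, E) = b² + b = b + b²)
((v(G(0, -5), X) - 4*1) + 1/(43 - 66))² = (((-2*0)*(1 - 2*0) - 4*1) + 1/(43 - 66))² = ((0*(1 + 0) - 4) + 1/(-23))² = ((0*1 - 4) - 1/23)² = ((0 - 4) - 1/23)² = (-4 - 1/23)² = (-93/23)² = 8649/529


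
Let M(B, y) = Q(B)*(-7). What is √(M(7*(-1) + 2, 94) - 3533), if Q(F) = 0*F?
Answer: I*√3533 ≈ 59.439*I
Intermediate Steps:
Q(F) = 0
M(B, y) = 0 (M(B, y) = 0*(-7) = 0)
√(M(7*(-1) + 2, 94) - 3533) = √(0 - 3533) = √(-3533) = I*√3533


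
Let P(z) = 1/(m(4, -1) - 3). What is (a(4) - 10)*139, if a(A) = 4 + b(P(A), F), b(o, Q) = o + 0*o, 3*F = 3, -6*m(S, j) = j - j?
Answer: -2641/3 ≈ -880.33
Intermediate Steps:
m(S, j) = 0 (m(S, j) = -(j - j)/6 = -⅙*0 = 0)
F = 1 (F = (⅓)*3 = 1)
P(z) = -⅓ (P(z) = 1/(0 - 3) = 1/(-3) = -⅓)
b(o, Q) = o (b(o, Q) = o + 0 = o)
a(A) = 11/3 (a(A) = 4 - ⅓ = 11/3)
(a(4) - 10)*139 = (11/3 - 10)*139 = -19/3*139 = -2641/3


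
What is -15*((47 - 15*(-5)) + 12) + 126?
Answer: -1884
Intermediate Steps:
-15*((47 - 15*(-5)) + 12) + 126 = -15*((47 + 75) + 12) + 126 = -15*(122 + 12) + 126 = -15*134 + 126 = -2010 + 126 = -1884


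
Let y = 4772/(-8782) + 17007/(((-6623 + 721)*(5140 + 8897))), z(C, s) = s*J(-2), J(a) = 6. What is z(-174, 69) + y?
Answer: 50135507720925/121259476078 ≈ 413.46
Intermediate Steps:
z(C, s) = 6*s (z(C, s) = s*6 = 6*s)
y = -65915375367/121259476078 (y = 4772*(-1/8782) + 17007/((-5902*14037)) = -2386/4391 + 17007/(-82846374) = -2386/4391 + 17007*(-1/82846374) = -2386/4391 - 5669/27615458 = -65915375367/121259476078 ≈ -0.54359)
z(-174, 69) + y = 6*69 - 65915375367/121259476078 = 414 - 65915375367/121259476078 = 50135507720925/121259476078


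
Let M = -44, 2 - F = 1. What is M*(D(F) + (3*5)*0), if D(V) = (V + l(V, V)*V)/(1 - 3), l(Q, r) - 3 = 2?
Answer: 132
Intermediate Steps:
F = 1 (F = 2 - 1*1 = 2 - 1 = 1)
l(Q, r) = 5 (l(Q, r) = 3 + 2 = 5)
D(V) = -3*V (D(V) = (V + 5*V)/(1 - 3) = (6*V)/(-2) = (6*V)*(-½) = -3*V)
M*(D(F) + (3*5)*0) = -44*(-3*1 + (3*5)*0) = -44*(-3 + 15*0) = -44*(-3 + 0) = -44*(-3) = 132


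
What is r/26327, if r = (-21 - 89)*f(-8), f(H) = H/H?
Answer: -110/26327 ≈ -0.0041782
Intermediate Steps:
f(H) = 1
r = -110 (r = (-21 - 89)*1 = -110*1 = -110)
r/26327 = -110/26327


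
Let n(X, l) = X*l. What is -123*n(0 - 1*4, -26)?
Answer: -12792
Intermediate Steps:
-123*n(0 - 1*4, -26) = -123*(0 - 1*4)*(-26) = -123*(0 - 4)*(-26) = -(-492)*(-26) = -123*104 = -12792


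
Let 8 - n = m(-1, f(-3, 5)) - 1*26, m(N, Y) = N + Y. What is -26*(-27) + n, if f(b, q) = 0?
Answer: 737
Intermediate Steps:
n = 35 (n = 8 - ((-1 + 0) - 1*26) = 8 - (-1 - 26) = 8 - 1*(-27) = 8 + 27 = 35)
-26*(-27) + n = -26*(-27) + 35 = 702 + 35 = 737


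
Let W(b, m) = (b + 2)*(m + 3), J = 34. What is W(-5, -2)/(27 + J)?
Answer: -3/61 ≈ -0.049180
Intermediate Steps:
W(b, m) = (2 + b)*(3 + m)
W(-5, -2)/(27 + J) = (6 + 2*(-2) + 3*(-5) - 5*(-2))/(27 + 34) = (6 - 4 - 15 + 10)/61 = (1/61)*(-3) = -3/61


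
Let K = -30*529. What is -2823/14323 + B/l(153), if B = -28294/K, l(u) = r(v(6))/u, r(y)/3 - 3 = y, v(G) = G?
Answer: 3377465662/340959015 ≈ 9.9058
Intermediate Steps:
K = -15870
r(y) = 9 + 3*y
l(u) = 27/u (l(u) = (9 + 3*6)/u = (9 + 18)/u = 27/u)
B = 14147/7935 (B = -28294/(-15870) = -28294*(-1/15870) = 14147/7935 ≈ 1.7829)
-2823/14323 + B/l(153) = -2823/14323 + 14147/(7935*((27/153))) = -2823*1/14323 + 14147/(7935*((27*(1/153)))) = -2823/14323 + 14147/(7935*(3/17)) = -2823/14323 + (14147/7935)*(17/3) = -2823/14323 + 240499/23805 = 3377465662/340959015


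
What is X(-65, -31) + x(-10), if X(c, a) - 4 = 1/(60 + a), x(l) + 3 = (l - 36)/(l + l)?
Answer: 967/290 ≈ 3.3345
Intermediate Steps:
x(l) = -3 + (-36 + l)/(2*l) (x(l) = -3 + (l - 36)/(l + l) = -3 + (-36 + l)/((2*l)) = -3 + (-36 + l)*(1/(2*l)) = -3 + (-36 + l)/(2*l))
X(c, a) = 4 + 1/(60 + a)
X(-65, -31) + x(-10) = (241 + 4*(-31))/(60 - 31) + (-5/2 - 18/(-10)) = (241 - 124)/29 + (-5/2 - 18*(-⅒)) = (1/29)*117 + (-5/2 + 9/5) = 117/29 - 7/10 = 967/290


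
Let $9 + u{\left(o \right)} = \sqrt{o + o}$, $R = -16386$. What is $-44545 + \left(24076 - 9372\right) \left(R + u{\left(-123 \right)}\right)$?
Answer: $-241116625 + 14704 i \sqrt{246} \approx -2.4112 \cdot 10^{8} + 2.3062 \cdot 10^{5} i$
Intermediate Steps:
$u{\left(o \right)} = -9 + \sqrt{2} \sqrt{o}$ ($u{\left(o \right)} = -9 + \sqrt{o + o} = -9 + \sqrt{2 o} = -9 + \sqrt{2} \sqrt{o}$)
$-44545 + \left(24076 - 9372\right) \left(R + u{\left(-123 \right)}\right) = -44545 + \left(24076 - 9372\right) \left(-16386 - \left(9 - \sqrt{2} \sqrt{-123}\right)\right) = -44545 + 14704 \left(-16386 - \left(9 - \sqrt{2} i \sqrt{123}\right)\right) = -44545 + 14704 \left(-16386 - \left(9 - i \sqrt{246}\right)\right) = -44545 + 14704 \left(-16395 + i \sqrt{246}\right) = -44545 - \left(241072080 - 14704 i \sqrt{246}\right) = -241116625 + 14704 i \sqrt{246}$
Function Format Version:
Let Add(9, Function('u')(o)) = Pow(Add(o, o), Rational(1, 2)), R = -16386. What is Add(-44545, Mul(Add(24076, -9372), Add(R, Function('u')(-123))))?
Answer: Add(-241116625, Mul(14704, I, Pow(246, Rational(1, 2)))) ≈ Add(-2.4112e+8, Mul(2.3062e+5, I))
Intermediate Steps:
Function('u')(o) = Add(-9, Mul(Pow(2, Rational(1, 2)), Pow(o, Rational(1, 2)))) (Function('u')(o) = Add(-9, Pow(Add(o, o), Rational(1, 2))) = Add(-9, Pow(Mul(2, o), Rational(1, 2))) = Add(-9, Mul(Pow(2, Rational(1, 2)), Pow(o, Rational(1, 2)))))
Add(-44545, Mul(Add(24076, -9372), Add(R, Function('u')(-123)))) = Add(-44545, Mul(Add(24076, -9372), Add(-16386, Add(-9, Mul(Pow(2, Rational(1, 2)), Pow(-123, Rational(1, 2))))))) = Add(-44545, Mul(14704, Add(-16386, Add(-9, Mul(Pow(2, Rational(1, 2)), Mul(I, Pow(123, Rational(1, 2)))))))) = Add(-44545, Mul(14704, Add(-16386, Add(-9, Mul(I, Pow(246, Rational(1, 2))))))) = Add(-44545, Mul(14704, Add(-16395, Mul(I, Pow(246, Rational(1, 2)))))) = Add(-44545, Add(-241072080, Mul(14704, I, Pow(246, Rational(1, 2))))) = Add(-241116625, Mul(14704, I, Pow(246, Rational(1, 2))))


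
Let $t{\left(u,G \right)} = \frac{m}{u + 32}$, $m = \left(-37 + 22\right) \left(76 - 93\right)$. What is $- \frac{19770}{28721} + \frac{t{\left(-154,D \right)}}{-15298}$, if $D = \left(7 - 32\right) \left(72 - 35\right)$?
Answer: $- \frac{36890534265}{53603610676} \approx -0.68821$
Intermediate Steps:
$m = 255$ ($m = \left(-15\right) \left(-17\right) = 255$)
$D = -925$ ($D = \left(-25\right) 37 = -925$)
$t{\left(u,G \right)} = \frac{255}{32 + u}$ ($t{\left(u,G \right)} = \frac{255}{u + 32} = \frac{255}{32 + u}$)
$- \frac{19770}{28721} + \frac{t{\left(-154,D \right)}}{-15298} = - \frac{19770}{28721} + \frac{255 \frac{1}{32 - 154}}{-15298} = \left(-19770\right) \frac{1}{28721} + \frac{255}{-122} \left(- \frac{1}{15298}\right) = - \frac{19770}{28721} + 255 \left(- \frac{1}{122}\right) \left(- \frac{1}{15298}\right) = - \frac{19770}{28721} - - \frac{255}{1866356} = - \frac{19770}{28721} + \frac{255}{1866356} = - \frac{36890534265}{53603610676}$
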